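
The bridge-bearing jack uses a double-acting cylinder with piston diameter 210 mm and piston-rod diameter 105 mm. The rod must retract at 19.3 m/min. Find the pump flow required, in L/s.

Q ≈ 8.36 L/s

Rod-side annular area A_ann = π/4 × (210² − 105²) = 25980 mm^2
Q = A × v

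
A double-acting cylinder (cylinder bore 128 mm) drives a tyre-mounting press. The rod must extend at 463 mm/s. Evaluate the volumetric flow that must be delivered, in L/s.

Q ≈ 5.96 L/s

Cap-side area A_cap = π/4 × (128 mm)² = 12870 mm^2
Q = A × v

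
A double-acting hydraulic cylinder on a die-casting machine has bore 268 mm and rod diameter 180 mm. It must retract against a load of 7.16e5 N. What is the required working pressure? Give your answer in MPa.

Rod-side annular area A_ann = π/4 × (268² − 180²) = 30960 mm^2
Retraction: pressure acts on the annular area.
P = F / A = 7.16e5 N / A

P ≈ 23.1 MPa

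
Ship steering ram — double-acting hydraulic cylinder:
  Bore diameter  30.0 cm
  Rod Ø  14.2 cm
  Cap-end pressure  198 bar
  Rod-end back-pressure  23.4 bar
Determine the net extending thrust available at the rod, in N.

F ≈ 1.27e6 N

Cap-side area A_cap = π/4 × (30.0 cm)² = 706.9 cm^2
Rod-side annular area A_ann = π/4 × (30.0² − 14.2²) = 548.5 cm^2
Net thrust = P_cap·A_cap − P_rod·A_ann = 1.400e6 N − 1.283e5 N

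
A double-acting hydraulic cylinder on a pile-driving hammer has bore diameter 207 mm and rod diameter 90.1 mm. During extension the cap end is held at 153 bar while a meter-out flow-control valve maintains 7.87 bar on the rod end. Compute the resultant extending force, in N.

Cap-side area A_cap = π/4 × (207 mm)² = 33650 mm^2
Rod-side annular area A_ann = π/4 × (207² − 90.1²) = 27280 mm^2
Net thrust = P_cap·A_cap − P_rod·A_ann = 5.149e5 N − 21470 N

F ≈ 4.93e5 N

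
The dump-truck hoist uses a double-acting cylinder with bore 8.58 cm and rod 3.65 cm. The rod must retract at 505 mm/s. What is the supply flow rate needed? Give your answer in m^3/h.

Rod-side annular area A_ann = π/4 × (8.58² − 3.65²) = 47.35 cm^2
Q = A × v

Q ≈ 8.61 m^3/h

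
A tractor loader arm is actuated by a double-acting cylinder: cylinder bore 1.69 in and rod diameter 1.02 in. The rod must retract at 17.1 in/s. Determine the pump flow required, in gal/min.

Q ≈ 6.33 gal/min

Rod-side annular area A_ann = π/4 × (1.69² − 1.02²) = 1.426 in^2
Q = A × v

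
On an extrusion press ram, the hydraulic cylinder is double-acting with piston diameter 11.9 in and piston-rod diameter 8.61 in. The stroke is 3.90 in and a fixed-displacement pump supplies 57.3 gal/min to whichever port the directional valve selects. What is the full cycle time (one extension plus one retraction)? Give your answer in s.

t ≈ 2.90 s

Cap-side area A_cap = π/4 × (11.9 in)² = 111.2 in^2
Rod-side annular area A_ann = π/4 × (11.9² − 8.61²) = 53.00 in^2
t_ext = A_cap·L/Q = 1.966 s
t_ret = A_ann·L/Q = 0.9369 s
t_cycle = t_ext + t_ret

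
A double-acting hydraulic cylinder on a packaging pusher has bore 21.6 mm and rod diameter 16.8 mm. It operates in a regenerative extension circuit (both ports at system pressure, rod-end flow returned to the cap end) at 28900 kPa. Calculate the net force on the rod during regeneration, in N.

With equal pressure on both faces, forces on the annular region cancel; the net push is pressure × rod cross-section.
Rod cross-section A_rod = π/4 × (16.8 mm)² = 221.7 mm^2
F = P × A_rod

F ≈ 6410 N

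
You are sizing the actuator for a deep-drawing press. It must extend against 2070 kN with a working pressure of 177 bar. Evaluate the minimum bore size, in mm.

D ≈ 386 mm

Extension force acts on the full piston face: F = P × (π/4)D².
D = √(4F / (πP)) = √(4 × 2070 kN / (π × 177 bar))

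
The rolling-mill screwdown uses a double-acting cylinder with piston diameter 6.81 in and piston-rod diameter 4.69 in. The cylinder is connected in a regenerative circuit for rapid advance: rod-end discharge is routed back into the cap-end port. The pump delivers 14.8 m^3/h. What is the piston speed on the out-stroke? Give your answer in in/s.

In regeneration the rod-end outflow joins the pump flow into the cap end, so the net volume the pump must supply per unit advance equals the rod cross-section area.
Rod cross-section A_rod = π/4 × (4.69 in)² = 17.28 in^2
v = Q_pump / A_rod

v ≈ 14.5 in/s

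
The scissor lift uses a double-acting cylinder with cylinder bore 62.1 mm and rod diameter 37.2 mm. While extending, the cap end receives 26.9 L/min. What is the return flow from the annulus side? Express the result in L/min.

Q_out ≈ 17.2 L/min

Cap-side area A_cap = π/4 × (62.1 mm)² = 3029 mm^2
Rod-side annular area A_ann = π/4 × (62.1² − 37.2²) = 1942 mm^2
Piston speed v = Q_in/A_cap; rod-end outflow Q_out = v × A_ann = Q_in × A_ann/A_cap.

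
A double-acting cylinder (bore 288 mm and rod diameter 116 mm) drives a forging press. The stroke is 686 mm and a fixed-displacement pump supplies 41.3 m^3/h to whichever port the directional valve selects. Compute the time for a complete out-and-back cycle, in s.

Cap-side area A_cap = π/4 × (288 mm)² = 65140 mm^2
Rod-side annular area A_ann = π/4 × (288² − 116²) = 54580 mm^2
t_ext = A_cap·L/Q = 3.895 s
t_ret = A_ann·L/Q = 3.263 s
t_cycle = t_ext + t_ret

t ≈ 7.16 s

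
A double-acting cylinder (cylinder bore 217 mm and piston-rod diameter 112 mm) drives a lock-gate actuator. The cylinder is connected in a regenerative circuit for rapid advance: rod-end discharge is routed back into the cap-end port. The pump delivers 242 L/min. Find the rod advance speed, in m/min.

In regeneration the rod-end outflow joins the pump flow into the cap end, so the net volume the pump must supply per unit advance equals the rod cross-section area.
Rod cross-section A_rod = π/4 × (112 mm)² = 9852 mm^2
v = Q_pump / A_rod

v ≈ 24.6 m/min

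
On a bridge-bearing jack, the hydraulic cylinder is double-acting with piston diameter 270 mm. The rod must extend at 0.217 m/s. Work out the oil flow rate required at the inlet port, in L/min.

Cap-side area A_cap = π/4 × (270 mm)² = 57260 mm^2
Q = A × v

Q ≈ 745 L/min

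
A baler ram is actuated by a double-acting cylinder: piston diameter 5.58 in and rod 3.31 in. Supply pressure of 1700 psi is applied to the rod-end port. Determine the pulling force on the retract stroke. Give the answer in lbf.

F ≈ 26900 lbf

Rod-side annular area A_ann = π/4 × (5.58² − 3.31²) = 15.85 in^2
On retraction the pressure acts on the annular area (bore minus rod).
F = P × A_ann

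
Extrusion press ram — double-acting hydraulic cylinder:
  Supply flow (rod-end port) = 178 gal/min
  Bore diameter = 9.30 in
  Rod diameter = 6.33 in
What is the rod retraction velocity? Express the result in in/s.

v ≈ 18.8 in/s

Rod-side annular area A_ann = π/4 × (9.30² − 6.33²) = 36.46 in^2
Flow into the rod-end port fills the annular volume.
v = Q / A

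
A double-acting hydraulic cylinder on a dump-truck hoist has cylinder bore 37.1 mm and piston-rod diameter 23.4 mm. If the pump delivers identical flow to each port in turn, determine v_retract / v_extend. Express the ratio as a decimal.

v_ret/v_ext ≈ 1.66

Cap-side area A_cap = π/4 × (37.1 mm)² = 1081 mm^2
Rod-side annular area A_ann = π/4 × (37.1² − 23.4²) = 651.0 mm^2
For equal Q, v ∝ 1/A, so v_ret/v_ext = A_cap/A_ann.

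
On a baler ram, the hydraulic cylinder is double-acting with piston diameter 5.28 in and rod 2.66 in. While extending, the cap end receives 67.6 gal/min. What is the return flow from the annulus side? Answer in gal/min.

Cap-side area A_cap = π/4 × (5.28 in)² = 21.90 in^2
Rod-side annular area A_ann = π/4 × (5.28² − 2.66²) = 16.34 in^2
Piston speed v = Q_in/A_cap; rod-end outflow Q_out = v × A_ann = Q_in × A_ann/A_cap.

Q_out ≈ 50.4 gal/min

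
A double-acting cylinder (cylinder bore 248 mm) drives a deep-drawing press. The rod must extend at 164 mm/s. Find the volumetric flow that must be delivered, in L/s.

Cap-side area A_cap = π/4 × (248 mm)² = 48310 mm^2
Q = A × v

Q ≈ 7.92 L/s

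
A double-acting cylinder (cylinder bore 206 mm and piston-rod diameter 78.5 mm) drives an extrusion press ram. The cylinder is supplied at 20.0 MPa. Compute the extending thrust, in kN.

F ≈ 667 kN

Cap-side area A_cap = π/4 × (206 mm)² = 33330 mm^2
F = P × A_cap = 20.0 MPa × A_cap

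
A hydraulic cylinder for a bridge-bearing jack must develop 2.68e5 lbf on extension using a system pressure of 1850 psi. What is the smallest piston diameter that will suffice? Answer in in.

D ≈ 13.6 in

Extension force acts on the full piston face: F = P × (π/4)D².
D = √(4F / (πP)) = √(4 × 2.68e5 lbf / (π × 1850 psi))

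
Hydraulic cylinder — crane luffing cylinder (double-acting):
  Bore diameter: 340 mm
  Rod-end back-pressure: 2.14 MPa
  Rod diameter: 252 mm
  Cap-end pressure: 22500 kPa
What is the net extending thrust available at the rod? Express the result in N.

F ≈ 1.96e6 N

Cap-side area A_cap = π/4 × (340 mm)² = 90790 mm^2
Rod-side annular area A_ann = π/4 × (340² − 252²) = 40920 mm^2
Net thrust = P_cap·A_cap − P_rod·A_ann = 2.043e6 N − 87560 N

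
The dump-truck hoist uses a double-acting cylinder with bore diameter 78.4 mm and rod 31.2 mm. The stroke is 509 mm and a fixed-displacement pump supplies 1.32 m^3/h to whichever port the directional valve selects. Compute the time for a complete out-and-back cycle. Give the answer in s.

t ≈ 12.3 s

Cap-side area A_cap = π/4 × (78.4 mm)² = 4827 mm^2
Rod-side annular area A_ann = π/4 × (78.4² − 31.2²) = 4063 mm^2
t_ext = A_cap·L/Q = 6.701 s
t_ret = A_ann·L/Q = 5.640 s
t_cycle = t_ext + t_ret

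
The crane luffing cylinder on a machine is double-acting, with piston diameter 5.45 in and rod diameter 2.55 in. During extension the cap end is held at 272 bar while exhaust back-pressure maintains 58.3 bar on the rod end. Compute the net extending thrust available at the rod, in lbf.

Cap-side area A_cap = π/4 × (5.45 in)² = 23.33 in^2
Rod-side annular area A_ann = π/4 × (5.45² − 2.55²) = 18.22 in^2
Net thrust = P_cap·A_cap − P_rod·A_ann = 92030 lbf − 15410 lbf

F ≈ 76600 lbf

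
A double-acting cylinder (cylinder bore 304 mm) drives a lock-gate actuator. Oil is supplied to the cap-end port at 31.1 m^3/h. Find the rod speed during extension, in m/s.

v ≈ 0.119 m/s

Cap-side area A_cap = π/4 × (304 mm)² = 72580 mm^2
v = Q / A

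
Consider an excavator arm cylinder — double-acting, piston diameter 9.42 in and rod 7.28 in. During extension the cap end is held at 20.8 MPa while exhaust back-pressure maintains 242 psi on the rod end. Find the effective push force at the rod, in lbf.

Cap-side area A_cap = π/4 × (9.42 in)² = 69.69 in^2
Rod-side annular area A_ann = π/4 × (9.42² − 7.28²) = 28.07 in^2
Net thrust = P_cap·A_cap − P_rod·A_ann = 2.103e5 lbf − 6793 lbf

F ≈ 2.03e5 lbf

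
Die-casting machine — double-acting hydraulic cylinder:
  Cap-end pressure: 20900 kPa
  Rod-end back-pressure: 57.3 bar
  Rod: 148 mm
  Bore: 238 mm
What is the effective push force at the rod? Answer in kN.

F ≈ 773 kN

Cap-side area A_cap = π/4 × (238 mm)² = 44490 mm^2
Rod-side annular area A_ann = π/4 × (238² − 148²) = 27280 mm^2
Net thrust = P_cap·A_cap − P_rod·A_ann = 929.8 kN − 156.3 kN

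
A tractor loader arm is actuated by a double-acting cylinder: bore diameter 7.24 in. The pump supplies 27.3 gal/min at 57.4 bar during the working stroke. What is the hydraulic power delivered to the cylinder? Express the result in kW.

Hydraulic power = P × Q

W ≈ 9.89 kW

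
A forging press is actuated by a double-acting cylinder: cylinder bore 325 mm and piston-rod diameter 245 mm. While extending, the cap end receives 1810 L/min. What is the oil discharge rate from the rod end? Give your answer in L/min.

Cap-side area A_cap = π/4 × (325 mm)² = 82960 mm^2
Rod-side annular area A_ann = π/4 × (325² − 245²) = 35810 mm^2
Piston speed v = Q_in/A_cap; rod-end outflow Q_out = v × A_ann = Q_in × A_ann/A_cap.

Q_out ≈ 781 L/min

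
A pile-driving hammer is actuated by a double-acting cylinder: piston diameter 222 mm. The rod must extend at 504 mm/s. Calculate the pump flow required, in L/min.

Cap-side area A_cap = π/4 × (222 mm)² = 38710 mm^2
Q = A × v

Q ≈ 1170 L/min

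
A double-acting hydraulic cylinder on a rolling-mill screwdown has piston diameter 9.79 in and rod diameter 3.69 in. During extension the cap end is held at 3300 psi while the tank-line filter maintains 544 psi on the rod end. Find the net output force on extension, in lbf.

F ≈ 2.13e5 lbf

Cap-side area A_cap = π/4 × (9.79 in)² = 75.28 in^2
Rod-side annular area A_ann = π/4 × (9.79² − 3.69²) = 64.58 in^2
Net thrust = P_cap·A_cap − P_rod·A_ann = 2.484e5 lbf − 35130 lbf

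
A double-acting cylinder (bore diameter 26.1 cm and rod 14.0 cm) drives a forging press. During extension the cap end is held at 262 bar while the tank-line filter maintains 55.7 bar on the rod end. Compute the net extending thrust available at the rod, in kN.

Cap-side area A_cap = π/4 × (26.1 cm)² = 535.0 cm^2
Rod-side annular area A_ann = π/4 × (26.1² − 14.0²) = 381.1 cm^2
Net thrust = P_cap·A_cap − P_rod·A_ann = 1402 kN − 212.3 kN

F ≈ 1190 kN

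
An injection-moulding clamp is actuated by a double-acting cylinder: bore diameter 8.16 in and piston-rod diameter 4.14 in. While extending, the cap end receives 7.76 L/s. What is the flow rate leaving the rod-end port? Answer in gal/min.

Cap-side area A_cap = π/4 × (8.16 in)² = 52.30 in^2
Rod-side annular area A_ann = π/4 × (8.16² − 4.14²) = 38.83 in^2
Piston speed v = Q_in/A_cap; rod-end outflow Q_out = v × A_ann = Q_in × A_ann/A_cap.

Q_out ≈ 91.3 gal/min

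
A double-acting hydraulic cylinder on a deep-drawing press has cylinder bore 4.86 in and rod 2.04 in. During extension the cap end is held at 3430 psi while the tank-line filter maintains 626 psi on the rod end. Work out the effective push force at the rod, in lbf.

Cap-side area A_cap = π/4 × (4.86 in)² = 18.55 in^2
Rod-side annular area A_ann = π/4 × (4.86² − 2.04²) = 15.28 in^2
Net thrust = P_cap·A_cap − P_rod·A_ann = 63630 lbf − 9567 lbf

F ≈ 54100 lbf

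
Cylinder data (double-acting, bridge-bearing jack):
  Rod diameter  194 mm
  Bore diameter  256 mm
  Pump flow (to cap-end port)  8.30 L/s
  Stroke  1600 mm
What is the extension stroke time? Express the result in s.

t ≈ 9.92 s

Cap-side area A_cap = π/4 × (256 mm)² = 51470 mm^2
Swept volume V = A × L; t = V / Q = A·L / Q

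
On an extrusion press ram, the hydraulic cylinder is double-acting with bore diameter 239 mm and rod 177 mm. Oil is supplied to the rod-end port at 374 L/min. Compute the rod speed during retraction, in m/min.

Rod-side annular area A_ann = π/4 × (239² − 177²) = 20260 mm^2
Flow into the rod-end port fills the annular volume.
v = Q / A

v ≈ 18.5 m/min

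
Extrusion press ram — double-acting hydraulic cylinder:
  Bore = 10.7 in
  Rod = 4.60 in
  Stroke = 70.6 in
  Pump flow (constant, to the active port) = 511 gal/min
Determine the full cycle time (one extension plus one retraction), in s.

Cap-side area A_cap = π/4 × (10.7 in)² = 89.92 in^2
Rod-side annular area A_ann = π/4 × (10.7² − 4.60²) = 73.30 in^2
t_ext = A_cap·L/Q = 3.227 s
t_ret = A_ann·L/Q = 2.630 s
t_cycle = t_ext + t_ret

t ≈ 5.86 s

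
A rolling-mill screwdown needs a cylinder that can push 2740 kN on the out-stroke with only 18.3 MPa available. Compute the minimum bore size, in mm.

D ≈ 437 mm

Extension force acts on the full piston face: F = P × (π/4)D².
D = √(4F / (πP)) = √(4 × 2740 kN / (π × 18.3 MPa))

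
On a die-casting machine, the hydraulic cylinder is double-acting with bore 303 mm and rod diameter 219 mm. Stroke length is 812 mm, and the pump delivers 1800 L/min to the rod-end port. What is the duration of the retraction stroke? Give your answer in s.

t ≈ 0.932 s

Rod-side annular area A_ann = π/4 × (303² − 219²) = 34440 mm^2
Swept volume V = A × L; t = V / Q = A·L / Q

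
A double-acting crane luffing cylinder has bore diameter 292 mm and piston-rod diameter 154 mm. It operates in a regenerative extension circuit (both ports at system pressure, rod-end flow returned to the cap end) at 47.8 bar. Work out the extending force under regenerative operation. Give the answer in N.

F ≈ 89000 N

With equal pressure on both faces, forces on the annular region cancel; the net push is pressure × rod cross-section.
Rod cross-section A_rod = π/4 × (154 mm)² = 18630 mm^2
F = P × A_rod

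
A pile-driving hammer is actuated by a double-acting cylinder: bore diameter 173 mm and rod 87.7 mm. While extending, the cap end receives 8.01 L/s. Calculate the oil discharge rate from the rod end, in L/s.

Q_out ≈ 5.95 L/s

Cap-side area A_cap = π/4 × (173 mm)² = 23510 mm^2
Rod-side annular area A_ann = π/4 × (173² − 87.7²) = 17470 mm^2
Piston speed v = Q_in/A_cap; rod-end outflow Q_out = v × A_ann = Q_in × A_ann/A_cap.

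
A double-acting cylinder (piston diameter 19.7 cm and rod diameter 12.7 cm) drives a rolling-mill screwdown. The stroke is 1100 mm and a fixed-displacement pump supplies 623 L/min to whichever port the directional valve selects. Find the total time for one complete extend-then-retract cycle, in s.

t ≈ 5.12 s

Cap-side area A_cap = π/4 × (19.7 cm)² = 304.8 cm^2
Rod-side annular area A_ann = π/4 × (19.7² − 12.7²) = 178.1 cm^2
t_ext = A_cap·L/Q = 3.229 s
t_ret = A_ann·L/Q = 1.887 s
t_cycle = t_ext + t_ret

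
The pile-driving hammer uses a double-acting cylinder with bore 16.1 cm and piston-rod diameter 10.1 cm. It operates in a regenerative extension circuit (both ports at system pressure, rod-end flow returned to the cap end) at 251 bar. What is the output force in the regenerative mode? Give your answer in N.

With equal pressure on both faces, forces on the annular region cancel; the net push is pressure × rod cross-section.
Rod cross-section A_rod = π/4 × (10.1 cm)² = 80.12 cm^2
F = P × A_rod

F ≈ 2.01e5 N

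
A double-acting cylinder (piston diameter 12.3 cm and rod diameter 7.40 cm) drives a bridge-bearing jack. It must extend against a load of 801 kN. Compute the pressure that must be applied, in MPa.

P ≈ 67.4 MPa

Cap-side area A_cap = π/4 × (12.3 cm)² = 118.8 cm^2
P = F / A = 801 kN / A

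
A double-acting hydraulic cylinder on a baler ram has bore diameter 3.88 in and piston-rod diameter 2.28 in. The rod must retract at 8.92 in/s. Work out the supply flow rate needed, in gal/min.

Q ≈ 17.9 gal/min

Rod-side annular area A_ann = π/4 × (3.88² − 2.28²) = 7.741 in^2
Q = A × v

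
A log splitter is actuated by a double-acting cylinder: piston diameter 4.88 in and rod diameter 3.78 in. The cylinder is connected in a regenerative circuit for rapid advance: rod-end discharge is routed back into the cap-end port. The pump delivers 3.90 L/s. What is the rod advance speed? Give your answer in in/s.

In regeneration the rod-end outflow joins the pump flow into the cap end, so the net volume the pump must supply per unit advance equals the rod cross-section area.
Rod cross-section A_rod = π/4 × (3.78 in)² = 11.22 in^2
v = Q_pump / A_rod

v ≈ 21.2 in/s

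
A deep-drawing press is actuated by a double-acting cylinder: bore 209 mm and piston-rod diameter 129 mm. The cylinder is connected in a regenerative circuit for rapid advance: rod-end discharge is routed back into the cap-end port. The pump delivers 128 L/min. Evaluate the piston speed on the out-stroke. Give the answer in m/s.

v ≈ 0.163 m/s

In regeneration the rod-end outflow joins the pump flow into the cap end, so the net volume the pump must supply per unit advance equals the rod cross-section area.
Rod cross-section A_rod = π/4 × (129 mm)² = 13070 mm^2
v = Q_pump / A_rod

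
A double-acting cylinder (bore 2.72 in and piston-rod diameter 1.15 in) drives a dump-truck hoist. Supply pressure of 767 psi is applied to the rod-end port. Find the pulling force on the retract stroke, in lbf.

F ≈ 3660 lbf

Rod-side annular area A_ann = π/4 × (2.72² − 1.15²) = 4.772 in^2
On retraction the pressure acts on the annular area (bore minus rod).
F = P × A_ann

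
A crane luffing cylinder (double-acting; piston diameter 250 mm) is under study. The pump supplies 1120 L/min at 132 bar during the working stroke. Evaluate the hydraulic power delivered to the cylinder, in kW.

W ≈ 246 kW

Hydraulic power = P × Q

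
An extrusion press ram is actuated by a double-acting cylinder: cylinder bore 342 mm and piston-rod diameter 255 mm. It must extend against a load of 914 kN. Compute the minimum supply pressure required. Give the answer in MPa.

Cap-side area A_cap = π/4 × (342 mm)² = 91860 mm^2
P = F / A = 914 kN / A

P ≈ 9.95 MPa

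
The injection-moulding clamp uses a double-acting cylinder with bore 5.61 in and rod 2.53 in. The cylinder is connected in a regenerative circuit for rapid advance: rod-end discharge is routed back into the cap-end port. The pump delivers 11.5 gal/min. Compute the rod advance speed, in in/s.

In regeneration the rod-end outflow joins the pump flow into the cap end, so the net volume the pump must supply per unit advance equals the rod cross-section area.
Rod cross-section A_rod = π/4 × (2.53 in)² = 5.027 in^2
v = Q_pump / A_rod

v ≈ 8.81 in/s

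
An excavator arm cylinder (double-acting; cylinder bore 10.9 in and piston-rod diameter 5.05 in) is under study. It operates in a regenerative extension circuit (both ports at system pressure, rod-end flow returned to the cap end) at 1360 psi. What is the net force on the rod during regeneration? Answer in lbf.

With equal pressure on both faces, forces on the annular region cancel; the net push is pressure × rod cross-section.
Rod cross-section A_rod = π/4 × (5.05 in)² = 20.03 in^2
F = P × A_rod

F ≈ 27200 lbf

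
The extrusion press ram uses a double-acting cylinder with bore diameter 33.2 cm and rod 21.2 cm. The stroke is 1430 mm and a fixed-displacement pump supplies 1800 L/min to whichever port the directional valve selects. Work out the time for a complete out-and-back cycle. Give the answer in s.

Cap-side area A_cap = π/4 × (33.2 cm)² = 865.7 cm^2
Rod-side annular area A_ann = π/4 × (33.2² − 21.2²) = 512.7 cm^2
t_ext = A_cap·L/Q = 4.126 s
t_ret = A_ann·L/Q = 2.444 s
t_cycle = t_ext + t_ret

t ≈ 6.57 s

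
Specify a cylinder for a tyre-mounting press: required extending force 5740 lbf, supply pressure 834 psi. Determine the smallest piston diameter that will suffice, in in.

D ≈ 2.96 in

Extension force acts on the full piston face: F = P × (π/4)D².
D = √(4F / (πP)) = √(4 × 5740 lbf / (π × 834 psi))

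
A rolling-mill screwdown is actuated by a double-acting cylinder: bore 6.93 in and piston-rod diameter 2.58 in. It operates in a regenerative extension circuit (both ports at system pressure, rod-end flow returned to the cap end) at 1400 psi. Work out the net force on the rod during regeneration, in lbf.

With equal pressure on both faces, forces on the annular region cancel; the net push is pressure × rod cross-section.
Rod cross-section A_rod = π/4 × (2.58 in)² = 5.228 in^2
F = P × A_rod

F ≈ 7320 lbf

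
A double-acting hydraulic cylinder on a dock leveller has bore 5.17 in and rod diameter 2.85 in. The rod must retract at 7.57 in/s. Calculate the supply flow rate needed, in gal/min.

Q ≈ 28.7 gal/min

Rod-side annular area A_ann = π/4 × (5.17² − 2.85²) = 14.61 in^2
Q = A × v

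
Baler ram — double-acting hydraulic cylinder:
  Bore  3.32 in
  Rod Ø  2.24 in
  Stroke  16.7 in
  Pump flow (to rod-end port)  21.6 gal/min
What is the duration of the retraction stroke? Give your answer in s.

Rod-side annular area A_ann = π/4 × (3.32² − 2.24²) = 4.716 in^2
Swept volume V = A × L; t = V / Q = A·L / Q

t ≈ 0.947 s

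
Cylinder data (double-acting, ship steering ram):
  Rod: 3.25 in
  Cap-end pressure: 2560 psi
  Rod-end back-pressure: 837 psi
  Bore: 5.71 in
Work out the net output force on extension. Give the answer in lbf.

Cap-side area A_cap = π/4 × (5.71 in)² = 25.61 in^2
Rod-side annular area A_ann = π/4 × (5.71² − 3.25²) = 17.31 in^2
Net thrust = P_cap·A_cap − P_rod·A_ann = 65550 lbf − 14490 lbf

F ≈ 51100 lbf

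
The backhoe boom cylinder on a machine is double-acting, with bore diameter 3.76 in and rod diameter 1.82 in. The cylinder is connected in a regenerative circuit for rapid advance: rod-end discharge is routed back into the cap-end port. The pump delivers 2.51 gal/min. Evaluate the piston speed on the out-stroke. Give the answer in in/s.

In regeneration the rod-end outflow joins the pump flow into the cap end, so the net volume the pump must supply per unit advance equals the rod cross-section area.
Rod cross-section A_rod = π/4 × (1.82 in)² = 2.602 in^2
v = Q_pump / A_rod

v ≈ 3.71 in/s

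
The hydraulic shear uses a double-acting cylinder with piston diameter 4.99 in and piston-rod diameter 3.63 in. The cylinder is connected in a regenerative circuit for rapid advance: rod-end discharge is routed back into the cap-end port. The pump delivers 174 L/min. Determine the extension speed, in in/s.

In regeneration the rod-end outflow joins the pump flow into the cap end, so the net volume the pump must supply per unit advance equals the rod cross-section area.
Rod cross-section A_rod = π/4 × (3.63 in)² = 10.35 in^2
v = Q_pump / A_rod

v ≈ 17.1 in/s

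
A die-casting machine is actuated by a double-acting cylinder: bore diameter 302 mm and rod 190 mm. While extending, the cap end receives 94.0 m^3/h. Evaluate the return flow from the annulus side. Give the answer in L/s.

Q_out ≈ 15.8 L/s

Cap-side area A_cap = π/4 × (302 mm)² = 71630 mm^2
Rod-side annular area A_ann = π/4 × (302² − 190²) = 43280 mm^2
Piston speed v = Q_in/A_cap; rod-end outflow Q_out = v × A_ann = Q_in × A_ann/A_cap.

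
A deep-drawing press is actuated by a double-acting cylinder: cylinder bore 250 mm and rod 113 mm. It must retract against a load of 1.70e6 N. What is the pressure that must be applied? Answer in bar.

P ≈ 435 bar

Rod-side annular area A_ann = π/4 × (250² − 113²) = 39060 mm^2
Retraction: pressure acts on the annular area.
P = F / A = 1.70e6 N / A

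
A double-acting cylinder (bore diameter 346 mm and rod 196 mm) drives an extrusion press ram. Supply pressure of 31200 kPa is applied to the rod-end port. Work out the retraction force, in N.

F ≈ 1.99e6 N

Rod-side annular area A_ann = π/4 × (346² − 196²) = 63850 mm^2
On retraction the pressure acts on the annular area (bore minus rod).
F = P × A_ann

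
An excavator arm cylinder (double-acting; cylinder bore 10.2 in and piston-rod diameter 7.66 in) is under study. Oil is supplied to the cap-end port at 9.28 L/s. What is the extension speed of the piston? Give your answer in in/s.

v ≈ 6.93 in/s

Cap-side area A_cap = π/4 × (10.2 in)² = 81.71 in^2
v = Q / A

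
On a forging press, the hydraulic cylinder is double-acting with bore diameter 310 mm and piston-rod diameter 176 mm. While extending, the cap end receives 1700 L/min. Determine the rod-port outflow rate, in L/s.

Cap-side area A_cap = π/4 × (310 mm)² = 75480 mm^2
Rod-side annular area A_ann = π/4 × (310² − 176²) = 51150 mm^2
Piston speed v = Q_in/A_cap; rod-end outflow Q_out = v × A_ann = Q_in × A_ann/A_cap.

Q_out ≈ 19.2 L/s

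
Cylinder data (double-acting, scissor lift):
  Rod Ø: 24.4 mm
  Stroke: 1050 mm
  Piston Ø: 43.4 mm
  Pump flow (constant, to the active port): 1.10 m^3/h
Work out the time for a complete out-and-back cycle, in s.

t ≈ 8.56 s

Cap-side area A_cap = π/4 × (43.4 mm)² = 1479 mm^2
Rod-side annular area A_ann = π/4 × (43.4² − 24.4²) = 1012 mm^2
t_ext = A_cap·L/Q = 5.084 s
t_ret = A_ann·L/Q = 3.477 s
t_cycle = t_ext + t_ret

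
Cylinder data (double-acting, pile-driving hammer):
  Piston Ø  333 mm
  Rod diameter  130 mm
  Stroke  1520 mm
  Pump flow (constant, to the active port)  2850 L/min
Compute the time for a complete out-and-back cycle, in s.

t ≈ 5.15 s

Cap-side area A_cap = π/4 × (333 mm)² = 87090 mm^2
Rod-side annular area A_ann = π/4 × (333² − 130²) = 73820 mm^2
t_ext = A_cap·L/Q = 2.787 s
t_ret = A_ann·L/Q = 2.362 s
t_cycle = t_ext + t_ret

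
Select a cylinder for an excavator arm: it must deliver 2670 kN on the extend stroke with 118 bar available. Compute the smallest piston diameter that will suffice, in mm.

D ≈ 537 mm

Extension force acts on the full piston face: F = P × (π/4)D².
D = √(4F / (πP)) = √(4 × 2670 kN / (π × 118 bar))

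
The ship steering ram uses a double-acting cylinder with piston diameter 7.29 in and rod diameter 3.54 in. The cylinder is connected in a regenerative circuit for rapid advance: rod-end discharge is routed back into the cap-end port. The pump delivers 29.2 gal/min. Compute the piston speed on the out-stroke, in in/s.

In regeneration the rod-end outflow joins the pump flow into the cap end, so the net volume the pump must supply per unit advance equals the rod cross-section area.
Rod cross-section A_rod = π/4 × (3.54 in)² = 9.842 in^2
v = Q_pump / A_rod

v ≈ 11.4 in/s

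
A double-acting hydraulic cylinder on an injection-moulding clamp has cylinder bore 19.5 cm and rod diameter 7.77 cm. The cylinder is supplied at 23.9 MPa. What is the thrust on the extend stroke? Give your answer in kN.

Cap-side area A_cap = π/4 × (19.5 cm)² = 298.6 cm^2
F = P × A_cap = 23.9 MPa × A_cap

F ≈ 714 kN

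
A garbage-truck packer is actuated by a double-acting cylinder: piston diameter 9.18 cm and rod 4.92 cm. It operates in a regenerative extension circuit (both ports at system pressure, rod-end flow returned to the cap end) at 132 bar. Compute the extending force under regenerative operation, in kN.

With equal pressure on both faces, forces on the annular region cancel; the net push is pressure × rod cross-section.
Rod cross-section A_rod = π/4 × (4.92 cm)² = 19.01 cm^2
F = P × A_rod

F ≈ 25.1 kN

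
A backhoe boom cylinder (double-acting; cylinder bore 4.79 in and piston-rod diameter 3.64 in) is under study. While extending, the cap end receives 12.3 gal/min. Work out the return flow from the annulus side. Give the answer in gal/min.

Q_out ≈ 5.20 gal/min

Cap-side area A_cap = π/4 × (4.79 in)² = 18.02 in^2
Rod-side annular area A_ann = π/4 × (4.79² − 3.64²) = 7.614 in^2
Piston speed v = Q_in/A_cap; rod-end outflow Q_out = v × A_ann = Q_in × A_ann/A_cap.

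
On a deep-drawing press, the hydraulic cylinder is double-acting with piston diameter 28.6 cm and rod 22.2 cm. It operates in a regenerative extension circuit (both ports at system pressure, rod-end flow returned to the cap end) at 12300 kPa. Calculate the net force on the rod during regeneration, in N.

F ≈ 4.76e5 N

With equal pressure on both faces, forces on the annular region cancel; the net push is pressure × rod cross-section.
Rod cross-section A_rod = π/4 × (22.2 cm)² = 387.1 cm^2
F = P × A_rod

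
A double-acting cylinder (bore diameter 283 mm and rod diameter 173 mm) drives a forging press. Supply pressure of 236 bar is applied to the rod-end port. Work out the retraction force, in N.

F ≈ 9.30e5 N

Rod-side annular area A_ann = π/4 × (283² − 173²) = 39400 mm^2
On retraction the pressure acts on the annular area (bore minus rod).
F = P × A_ann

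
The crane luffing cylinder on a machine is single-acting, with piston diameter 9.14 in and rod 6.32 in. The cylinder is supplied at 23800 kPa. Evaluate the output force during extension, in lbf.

F ≈ 2.26e5 lbf

Cap-side area A_cap = π/4 × (9.14 in)² = 65.61 in^2
F = P × A_cap = 23800 kPa × A_cap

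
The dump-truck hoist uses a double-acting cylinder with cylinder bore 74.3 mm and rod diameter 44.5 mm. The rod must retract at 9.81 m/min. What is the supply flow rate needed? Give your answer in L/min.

Rod-side annular area A_ann = π/4 × (74.3² − 44.5²) = 2780 mm^2
Q = A × v

Q ≈ 27.3 L/min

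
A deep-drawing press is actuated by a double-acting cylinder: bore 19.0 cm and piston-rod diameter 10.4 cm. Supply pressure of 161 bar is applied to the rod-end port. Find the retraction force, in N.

Rod-side annular area A_ann = π/4 × (19.0² − 10.4²) = 198.6 cm^2
On retraction the pressure acts on the annular area (bore minus rod).
F = P × A_ann

F ≈ 3.20e5 N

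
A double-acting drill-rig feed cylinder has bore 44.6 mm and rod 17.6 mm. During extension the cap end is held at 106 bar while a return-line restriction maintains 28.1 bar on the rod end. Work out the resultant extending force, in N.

Cap-side area A_cap = π/4 × (44.6 mm)² = 1562 mm^2
Rod-side annular area A_ann = π/4 × (44.6² − 17.6²) = 1319 mm^2
Net thrust = P_cap·A_cap − P_rod·A_ann = 16560 N − 3706 N

F ≈ 12900 N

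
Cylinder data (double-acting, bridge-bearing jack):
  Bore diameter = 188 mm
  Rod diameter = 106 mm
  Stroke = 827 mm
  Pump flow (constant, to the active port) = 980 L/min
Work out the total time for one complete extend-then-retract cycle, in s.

t ≈ 2.36 s

Cap-side area A_cap = π/4 × (188 mm)² = 27760 mm^2
Rod-side annular area A_ann = π/4 × (188² − 106²) = 18930 mm^2
t_ext = A_cap·L/Q = 1.406 s
t_ret = A_ann·L/Q = 0.9587 s
t_cycle = t_ext + t_ret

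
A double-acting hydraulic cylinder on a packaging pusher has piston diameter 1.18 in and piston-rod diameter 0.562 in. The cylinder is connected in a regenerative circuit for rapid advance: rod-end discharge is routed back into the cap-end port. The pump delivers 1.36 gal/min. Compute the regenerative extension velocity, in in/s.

In regeneration the rod-end outflow joins the pump flow into the cap end, so the net volume the pump must supply per unit advance equals the rod cross-section area.
Rod cross-section A_rod = π/4 × (0.562 in)² = 0.2481 in^2
v = Q_pump / A_rod

v ≈ 21.1 in/s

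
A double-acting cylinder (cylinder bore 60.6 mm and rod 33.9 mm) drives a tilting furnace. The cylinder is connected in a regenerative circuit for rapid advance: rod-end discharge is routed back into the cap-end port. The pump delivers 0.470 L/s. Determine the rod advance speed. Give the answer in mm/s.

In regeneration the rod-end outflow joins the pump flow into the cap end, so the net volume the pump must supply per unit advance equals the rod cross-section area.
Rod cross-section A_rod = π/4 × (33.9 mm)² = 902.6 mm^2
v = Q_pump / A_rod

v ≈ 521 mm/s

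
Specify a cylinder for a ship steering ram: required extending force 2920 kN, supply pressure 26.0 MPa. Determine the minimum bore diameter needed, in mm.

D ≈ 378 mm

Extension force acts on the full piston face: F = P × (π/4)D².
D = √(4F / (πP)) = √(4 × 2920 kN / (π × 26.0 MPa))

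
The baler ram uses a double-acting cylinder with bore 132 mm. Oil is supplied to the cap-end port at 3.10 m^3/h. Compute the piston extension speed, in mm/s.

v ≈ 62.9 mm/s

Cap-side area A_cap = π/4 × (132 mm)² = 13680 mm^2
v = Q / A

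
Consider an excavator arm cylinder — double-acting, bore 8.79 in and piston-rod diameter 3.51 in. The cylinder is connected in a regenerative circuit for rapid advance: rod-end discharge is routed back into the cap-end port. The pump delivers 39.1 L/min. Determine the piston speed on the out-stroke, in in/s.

In regeneration the rod-end outflow joins the pump flow into the cap end, so the net volume the pump must supply per unit advance equals the rod cross-section area.
Rod cross-section A_rod = π/4 × (3.51 in)² = 9.676 in^2
v = Q_pump / A_rod

v ≈ 4.11 in/s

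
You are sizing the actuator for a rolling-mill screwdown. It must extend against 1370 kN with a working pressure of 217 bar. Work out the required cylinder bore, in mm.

D ≈ 284 mm

Extension force acts on the full piston face: F = P × (π/4)D².
D = √(4F / (πP)) = √(4 × 1370 kN / (π × 217 bar))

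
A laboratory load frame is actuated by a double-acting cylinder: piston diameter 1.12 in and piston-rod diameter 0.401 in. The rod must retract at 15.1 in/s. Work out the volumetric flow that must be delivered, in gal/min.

Rod-side annular area A_ann = π/4 × (1.12² − 0.401²) = 0.8589 in^2
Q = A × v

Q ≈ 3.37 gal/min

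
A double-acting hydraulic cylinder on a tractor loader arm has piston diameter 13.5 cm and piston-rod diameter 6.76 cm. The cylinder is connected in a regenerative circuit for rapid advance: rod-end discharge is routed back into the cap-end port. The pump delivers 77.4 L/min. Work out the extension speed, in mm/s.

v ≈ 359 mm/s

In regeneration the rod-end outflow joins the pump flow into the cap end, so the net volume the pump must supply per unit advance equals the rod cross-section area.
Rod cross-section A_rod = π/4 × (6.76 cm)² = 35.89 cm^2
v = Q_pump / A_rod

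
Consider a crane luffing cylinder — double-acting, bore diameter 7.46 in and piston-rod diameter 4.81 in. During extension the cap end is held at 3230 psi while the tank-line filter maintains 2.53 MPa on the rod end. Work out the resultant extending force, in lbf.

Cap-side area A_cap = π/4 × (7.46 in)² = 43.71 in^2
Rod-side annular area A_ann = π/4 × (7.46² − 4.81²) = 25.54 in^2
Net thrust = P_cap·A_cap − P_rod·A_ann = 1.412e5 lbf − 9371 lbf

F ≈ 1.32e5 lbf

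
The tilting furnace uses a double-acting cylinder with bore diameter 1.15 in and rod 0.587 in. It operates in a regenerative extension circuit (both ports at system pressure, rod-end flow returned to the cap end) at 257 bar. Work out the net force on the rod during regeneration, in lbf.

F ≈ 1010 lbf

With equal pressure on both faces, forces on the annular region cancel; the net push is pressure × rod cross-section.
Rod cross-section A_rod = π/4 × (0.587 in)² = 0.2706 in^2
F = P × A_rod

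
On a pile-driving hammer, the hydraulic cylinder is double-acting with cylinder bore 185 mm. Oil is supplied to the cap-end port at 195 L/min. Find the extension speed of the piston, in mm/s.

v ≈ 121 mm/s

Cap-side area A_cap = π/4 × (185 mm)² = 26880 mm^2
v = Q / A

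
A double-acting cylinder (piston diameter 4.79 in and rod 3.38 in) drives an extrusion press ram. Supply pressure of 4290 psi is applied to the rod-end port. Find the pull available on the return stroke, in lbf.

Rod-side annular area A_ann = π/4 × (4.79² − 3.38²) = 9.048 in^2
On retraction the pressure acts on the annular area (bore minus rod).
F = P × A_ann

F ≈ 38800 lbf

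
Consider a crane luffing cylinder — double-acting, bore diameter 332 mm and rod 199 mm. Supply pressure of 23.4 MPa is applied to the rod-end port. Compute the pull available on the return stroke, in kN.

Rod-side annular area A_ann = π/4 × (332² − 199²) = 55470 mm^2
On retraction the pressure acts on the annular area (bore minus rod).
F = P × A_ann

F ≈ 1300 kN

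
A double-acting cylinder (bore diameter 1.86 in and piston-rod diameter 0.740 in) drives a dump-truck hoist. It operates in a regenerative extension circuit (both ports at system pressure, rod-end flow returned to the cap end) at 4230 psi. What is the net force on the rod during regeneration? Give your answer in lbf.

With equal pressure on both faces, forces on the annular region cancel; the net push is pressure × rod cross-section.
Rod cross-section A_rod = π/4 × (0.740 in)² = 0.4301 in^2
F = P × A_rod

F ≈ 1820 lbf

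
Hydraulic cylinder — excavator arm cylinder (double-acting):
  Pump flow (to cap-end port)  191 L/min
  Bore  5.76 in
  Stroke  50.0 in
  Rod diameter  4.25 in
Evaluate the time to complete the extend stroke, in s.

Cap-side area A_cap = π/4 × (5.76 in)² = 26.06 in^2
Swept volume V = A × L; t = V / Q = A·L / Q

t ≈ 6.71 s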